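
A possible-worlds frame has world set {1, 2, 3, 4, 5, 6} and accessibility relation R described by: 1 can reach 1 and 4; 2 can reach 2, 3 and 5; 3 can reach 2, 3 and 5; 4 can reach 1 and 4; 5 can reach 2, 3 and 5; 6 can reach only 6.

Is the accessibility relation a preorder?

Reflexive: yes — every world is R-related to itself.
Transitive: yes — every two-step R-path is closed by a direct edge.
So R is a preorder.

Yes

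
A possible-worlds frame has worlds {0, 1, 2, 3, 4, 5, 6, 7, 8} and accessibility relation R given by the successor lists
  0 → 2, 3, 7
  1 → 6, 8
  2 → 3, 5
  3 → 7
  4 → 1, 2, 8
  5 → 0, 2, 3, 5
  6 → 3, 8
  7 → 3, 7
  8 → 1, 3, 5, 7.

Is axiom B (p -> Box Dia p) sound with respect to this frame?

No

The schema B characterises exactly the symmetric frames.
Symmetric: no — 0 R 2 but not 2 R 0.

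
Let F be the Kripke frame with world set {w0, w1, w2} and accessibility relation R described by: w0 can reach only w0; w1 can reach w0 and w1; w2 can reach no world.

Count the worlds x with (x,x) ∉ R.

1

Enumerating: w2.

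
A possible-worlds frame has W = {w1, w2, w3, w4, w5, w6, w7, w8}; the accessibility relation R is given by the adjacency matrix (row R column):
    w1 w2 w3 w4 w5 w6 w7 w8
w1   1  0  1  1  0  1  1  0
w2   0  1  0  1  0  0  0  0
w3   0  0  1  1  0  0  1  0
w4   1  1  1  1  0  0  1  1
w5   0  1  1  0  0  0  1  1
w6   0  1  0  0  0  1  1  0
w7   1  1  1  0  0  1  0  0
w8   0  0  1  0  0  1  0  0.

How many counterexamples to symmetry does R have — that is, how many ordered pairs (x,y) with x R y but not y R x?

Enumerating: (w1,w3), (w1,w6), (w4,w7), (w4,w8), (w5,w2), (w5,w3), (w5,w7), (w5,w8), (w6,w2), (w7,w2), (w8,w3), (w8,w6).

12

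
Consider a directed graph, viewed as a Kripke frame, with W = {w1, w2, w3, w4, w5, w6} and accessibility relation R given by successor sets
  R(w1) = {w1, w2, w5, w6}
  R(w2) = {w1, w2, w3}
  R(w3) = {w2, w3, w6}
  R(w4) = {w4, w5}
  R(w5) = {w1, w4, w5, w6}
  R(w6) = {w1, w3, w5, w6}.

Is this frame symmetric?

Yes

Symmetric: yes — every pair in R has its reverse in R.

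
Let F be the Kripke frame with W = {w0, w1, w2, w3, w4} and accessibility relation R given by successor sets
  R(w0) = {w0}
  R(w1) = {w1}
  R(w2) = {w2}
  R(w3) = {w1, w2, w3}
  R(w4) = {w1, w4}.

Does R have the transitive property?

Yes

Transitive: yes — every two-step R-path is closed by a direct edge.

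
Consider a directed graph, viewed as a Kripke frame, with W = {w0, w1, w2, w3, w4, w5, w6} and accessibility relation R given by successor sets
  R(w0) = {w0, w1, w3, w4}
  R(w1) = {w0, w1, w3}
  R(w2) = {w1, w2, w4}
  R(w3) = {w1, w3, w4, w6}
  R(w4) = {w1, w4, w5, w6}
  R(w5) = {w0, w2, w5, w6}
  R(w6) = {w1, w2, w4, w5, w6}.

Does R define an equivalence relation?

No

Reflexive: yes — every world is R-related to itself.
Symmetric: no — w0 R w3 but not w3 R w0.
Transitive: no — w0 R w3 and w3 R w6, but not w0 R w6.
So R is not an equivalence relation.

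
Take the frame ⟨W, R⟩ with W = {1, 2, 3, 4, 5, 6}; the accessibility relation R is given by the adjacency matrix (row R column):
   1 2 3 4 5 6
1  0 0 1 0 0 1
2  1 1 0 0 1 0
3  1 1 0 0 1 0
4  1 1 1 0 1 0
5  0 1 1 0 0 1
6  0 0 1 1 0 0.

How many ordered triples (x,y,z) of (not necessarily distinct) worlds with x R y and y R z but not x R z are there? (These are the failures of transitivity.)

25

Enumerating: (1,3,1), (1,3,2), (1,3,5), (1,6,4), (2,1,3), (2,1,6), (2,5,3), (2,5,6), (3,1,3), (3,1,6), (3,5,3), (3,5,6), … and 13 more.
Total: 25.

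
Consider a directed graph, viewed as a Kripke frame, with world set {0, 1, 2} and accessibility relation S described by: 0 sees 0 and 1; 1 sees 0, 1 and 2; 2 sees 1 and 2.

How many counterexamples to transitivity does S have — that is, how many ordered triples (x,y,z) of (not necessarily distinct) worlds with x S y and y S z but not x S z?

2

Enumerating: (0,1,2), (2,1,0).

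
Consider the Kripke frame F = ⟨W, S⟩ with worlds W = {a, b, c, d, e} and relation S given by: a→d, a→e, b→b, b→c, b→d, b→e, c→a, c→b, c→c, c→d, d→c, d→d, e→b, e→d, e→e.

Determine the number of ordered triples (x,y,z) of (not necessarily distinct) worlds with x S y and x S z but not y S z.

Enumerating: (a,d,e), (b,c,e), (b,d,b), (b,d,e), (b,e,c), (c,a,a), (c,a,b), (c,a,c), (c,b,a), (c,d,a), (c,d,b), (e,d,b), (e,d,e).

13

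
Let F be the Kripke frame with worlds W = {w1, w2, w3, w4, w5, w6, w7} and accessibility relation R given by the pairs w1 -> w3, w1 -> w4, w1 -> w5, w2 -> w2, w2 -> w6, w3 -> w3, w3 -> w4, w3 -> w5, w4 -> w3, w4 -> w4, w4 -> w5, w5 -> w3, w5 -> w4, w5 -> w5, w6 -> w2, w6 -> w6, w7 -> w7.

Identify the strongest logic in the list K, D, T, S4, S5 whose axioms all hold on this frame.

Serial (axiom D): yes — every world has a successor (e.g. w1 R w3).
Reflexive (axiom T): no — w1 is not related to itself.
Transitive (axiom 4): yes — every two-step R-path is closed by a direct edge.
Euclidean (axiom 5): yes — any two successors of a common world are R-related.
So F validates K, D; T would additionally require R to be reflexive. The strongest is D.

D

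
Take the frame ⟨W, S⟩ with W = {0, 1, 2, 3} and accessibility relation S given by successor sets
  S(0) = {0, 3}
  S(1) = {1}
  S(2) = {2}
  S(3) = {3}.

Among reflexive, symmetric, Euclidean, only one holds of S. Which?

Reflexive: yes — every world is S-related to itself.
Symmetric: no — 0 S 3 but not 3 S 0.
Euclidean: no — 0 S 3 and 0 S 0, but not 3 S 0.
Only reflexive holds.

reflexive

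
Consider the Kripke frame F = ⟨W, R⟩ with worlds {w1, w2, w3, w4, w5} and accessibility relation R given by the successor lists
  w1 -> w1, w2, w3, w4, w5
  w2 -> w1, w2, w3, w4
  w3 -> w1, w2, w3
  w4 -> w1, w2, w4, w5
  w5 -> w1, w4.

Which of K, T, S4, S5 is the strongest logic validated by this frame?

Reflexive (axiom T): no — w5 is not related to itself.
Transitive (axiom 4): no — w2 R w1 and w1 R w5, but not w2 R w5.
Euclidean (axiom 5): no — w1 R w2 and w1 R w5, but not w2 R w5.
So F validates K; T would additionally require R to be reflexive. The strongest is K.

K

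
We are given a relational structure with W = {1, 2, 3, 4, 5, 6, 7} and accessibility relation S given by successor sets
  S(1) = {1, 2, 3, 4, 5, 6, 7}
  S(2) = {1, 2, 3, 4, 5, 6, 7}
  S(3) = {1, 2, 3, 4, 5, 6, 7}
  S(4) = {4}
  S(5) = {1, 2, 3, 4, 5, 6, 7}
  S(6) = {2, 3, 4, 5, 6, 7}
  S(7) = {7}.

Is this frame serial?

Yes

Serial: yes — every world has a successor (e.g. 1 S 1).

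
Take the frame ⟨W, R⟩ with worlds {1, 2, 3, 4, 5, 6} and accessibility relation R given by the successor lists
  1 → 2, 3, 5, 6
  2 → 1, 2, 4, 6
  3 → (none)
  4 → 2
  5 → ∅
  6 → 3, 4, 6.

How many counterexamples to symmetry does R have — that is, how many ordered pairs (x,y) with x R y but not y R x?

Enumerating: (1,3), (1,5), (1,6), (2,6), (6,3), (6,4).

6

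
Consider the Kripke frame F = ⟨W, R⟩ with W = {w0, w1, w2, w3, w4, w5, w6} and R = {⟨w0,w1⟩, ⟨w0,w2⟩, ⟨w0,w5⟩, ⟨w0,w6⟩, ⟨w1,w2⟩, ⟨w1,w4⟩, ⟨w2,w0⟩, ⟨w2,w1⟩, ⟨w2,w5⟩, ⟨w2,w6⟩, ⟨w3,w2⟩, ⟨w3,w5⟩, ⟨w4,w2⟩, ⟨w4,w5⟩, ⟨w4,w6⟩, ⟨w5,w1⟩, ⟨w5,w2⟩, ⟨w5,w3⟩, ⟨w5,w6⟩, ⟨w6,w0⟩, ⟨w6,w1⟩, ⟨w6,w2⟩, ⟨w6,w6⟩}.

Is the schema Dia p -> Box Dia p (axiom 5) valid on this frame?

The schema 5 characterises exactly the Euclidean frames.
Euclidean: no — w0 R w1 and w0 R w5, but not w1 R w5.

No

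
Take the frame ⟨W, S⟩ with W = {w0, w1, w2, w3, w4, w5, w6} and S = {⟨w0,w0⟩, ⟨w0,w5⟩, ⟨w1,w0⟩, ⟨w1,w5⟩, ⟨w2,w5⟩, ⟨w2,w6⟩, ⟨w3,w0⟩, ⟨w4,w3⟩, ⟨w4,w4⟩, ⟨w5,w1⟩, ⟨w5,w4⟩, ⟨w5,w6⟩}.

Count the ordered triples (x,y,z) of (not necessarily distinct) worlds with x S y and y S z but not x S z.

Enumerating: (w0,w5,w1), (w0,w5,w4), (w0,w5,w6), (w1,w5,w1), (w1,w5,w4), (w1,w5,w6), (w2,w5,w1), (w2,w5,w4), (w3,w0,w5), (w4,w3,w0), (w5,w1,w0), (w5,w1,w5), (w5,w4,w3).

13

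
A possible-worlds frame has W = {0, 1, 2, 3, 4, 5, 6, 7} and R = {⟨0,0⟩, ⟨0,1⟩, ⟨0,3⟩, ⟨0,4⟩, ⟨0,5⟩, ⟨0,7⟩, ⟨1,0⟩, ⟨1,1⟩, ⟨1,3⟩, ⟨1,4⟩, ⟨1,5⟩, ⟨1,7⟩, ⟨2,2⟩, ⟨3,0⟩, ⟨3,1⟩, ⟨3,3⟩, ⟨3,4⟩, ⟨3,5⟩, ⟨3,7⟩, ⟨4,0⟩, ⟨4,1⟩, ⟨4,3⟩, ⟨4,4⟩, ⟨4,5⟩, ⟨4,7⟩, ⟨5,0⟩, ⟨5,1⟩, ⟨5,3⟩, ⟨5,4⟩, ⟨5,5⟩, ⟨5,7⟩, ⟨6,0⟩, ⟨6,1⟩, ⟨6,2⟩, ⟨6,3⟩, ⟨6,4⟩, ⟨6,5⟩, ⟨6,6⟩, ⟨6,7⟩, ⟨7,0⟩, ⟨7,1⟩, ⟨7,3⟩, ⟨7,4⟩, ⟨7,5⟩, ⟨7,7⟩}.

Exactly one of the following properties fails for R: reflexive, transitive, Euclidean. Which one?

Euclidean

Reflexive: yes — every world is R-related to itself.
Transitive: yes — every two-step R-path is closed by a direct edge.
Euclidean: no — 6 R 0 and 6 R 2, but not 0 R 2.
Only Euclidean fails.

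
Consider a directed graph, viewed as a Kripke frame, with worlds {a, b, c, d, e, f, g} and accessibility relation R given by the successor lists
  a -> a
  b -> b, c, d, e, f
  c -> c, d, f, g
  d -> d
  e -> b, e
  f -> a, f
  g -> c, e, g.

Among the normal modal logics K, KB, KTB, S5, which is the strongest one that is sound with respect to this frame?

K

Symmetric (axiom B): no — b R c but not c R b.
Reflexive (axiom T): yes — every world is R-related to itself.
Euclidean (axiom 5): no — b R c and b R e, but not c R e.
So F validates K; KB would additionally require R to be symmetric. The strongest is K.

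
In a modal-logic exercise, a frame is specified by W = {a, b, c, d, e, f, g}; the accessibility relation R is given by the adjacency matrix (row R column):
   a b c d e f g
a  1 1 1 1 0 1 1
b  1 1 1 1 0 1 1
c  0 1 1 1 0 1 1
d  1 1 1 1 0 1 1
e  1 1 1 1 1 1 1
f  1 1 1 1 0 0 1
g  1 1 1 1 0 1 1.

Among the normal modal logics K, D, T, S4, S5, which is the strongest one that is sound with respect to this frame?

D

Serial (axiom D): yes — every world has a successor (e.g. a R a).
Reflexive (axiom T): no — f is not related to itself.
Transitive (axiom 4): no — c R b and b R a, but not c R a.
Euclidean (axiom 5): no — b R c and b R a, but not c R a.
So F validates K, D; T would additionally require R to be reflexive. The strongest is D.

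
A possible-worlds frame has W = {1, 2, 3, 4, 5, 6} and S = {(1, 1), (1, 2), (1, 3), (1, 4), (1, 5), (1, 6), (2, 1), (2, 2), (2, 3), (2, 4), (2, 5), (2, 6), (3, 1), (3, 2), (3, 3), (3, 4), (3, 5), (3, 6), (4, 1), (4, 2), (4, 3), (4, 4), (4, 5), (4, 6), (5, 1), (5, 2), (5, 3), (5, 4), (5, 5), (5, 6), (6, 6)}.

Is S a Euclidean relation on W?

No

Euclidean: no — 1 S 6 and 1 S 2, but not 6 S 2.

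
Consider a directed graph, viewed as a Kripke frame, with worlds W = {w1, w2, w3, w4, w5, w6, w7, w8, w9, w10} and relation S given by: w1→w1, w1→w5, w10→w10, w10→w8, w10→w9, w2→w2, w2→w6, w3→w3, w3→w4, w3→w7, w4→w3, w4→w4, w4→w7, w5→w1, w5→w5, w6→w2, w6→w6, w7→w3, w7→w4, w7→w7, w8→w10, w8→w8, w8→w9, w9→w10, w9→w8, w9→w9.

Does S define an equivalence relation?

Reflexive: yes — every world is S-related to itself.
Symmetric: yes — every pair in S has its reverse in S.
Transitive: yes — every two-step S-path is closed by a direct edge.
So S is an equivalence relation.

Yes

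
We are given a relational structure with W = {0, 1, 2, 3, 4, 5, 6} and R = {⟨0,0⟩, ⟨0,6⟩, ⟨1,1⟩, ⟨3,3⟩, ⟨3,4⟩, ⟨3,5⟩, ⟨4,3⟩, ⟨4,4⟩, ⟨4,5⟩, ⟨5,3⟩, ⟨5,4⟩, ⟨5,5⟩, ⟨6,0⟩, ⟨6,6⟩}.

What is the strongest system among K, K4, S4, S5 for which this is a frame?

Transitive (axiom 4): yes — every two-step R-path is closed by a direct edge.
Reflexive (axiom T): no — 2 is not related to itself.
Euclidean (axiom 5): yes — any two successors of a common world are R-related.
So F validates K, K4; S4 would additionally require R to be reflexive. The strongest is K4.

K4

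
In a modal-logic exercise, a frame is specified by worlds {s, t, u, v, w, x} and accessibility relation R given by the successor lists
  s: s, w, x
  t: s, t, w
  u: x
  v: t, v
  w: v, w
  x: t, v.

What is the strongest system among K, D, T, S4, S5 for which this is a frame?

D

Serial (axiom D): yes — every world has a successor (e.g. s R s).
Reflexive (axiom T): no — u is not related to itself.
Transitive (axiom 4): no — s R w and w R v, but not s R v.
Euclidean (axiom 5): no — s R w and s R x, but not w R x.
So F validates K, D; T would additionally require R to be reflexive. The strongest is D.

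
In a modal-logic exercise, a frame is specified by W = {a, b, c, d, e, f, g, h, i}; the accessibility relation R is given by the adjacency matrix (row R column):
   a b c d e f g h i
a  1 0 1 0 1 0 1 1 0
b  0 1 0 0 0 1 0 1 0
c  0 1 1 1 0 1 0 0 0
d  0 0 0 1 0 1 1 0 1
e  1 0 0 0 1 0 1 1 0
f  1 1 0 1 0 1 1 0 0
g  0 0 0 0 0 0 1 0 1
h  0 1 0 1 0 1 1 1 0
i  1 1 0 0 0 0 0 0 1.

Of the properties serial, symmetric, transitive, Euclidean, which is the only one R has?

serial

Serial: yes — every world has a successor (e.g. a R a).
Symmetric: no — a R c but not c R a.
Transitive: no — a R c and c R b, but not a R b.
Euclidean: no — a R c and a R e, but not c R e.
Only serial holds.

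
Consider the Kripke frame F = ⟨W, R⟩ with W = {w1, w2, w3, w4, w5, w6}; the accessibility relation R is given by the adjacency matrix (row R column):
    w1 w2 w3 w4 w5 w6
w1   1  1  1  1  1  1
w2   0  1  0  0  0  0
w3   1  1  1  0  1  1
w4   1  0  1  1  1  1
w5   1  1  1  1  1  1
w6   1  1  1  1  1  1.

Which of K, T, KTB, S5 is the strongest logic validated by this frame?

Reflexive (axiom T): yes — every world is R-related to itself.
Symmetric (axiom B): no — w1 R w2 but not w2 R w1.
Euclidean (axiom 5): no — w1 R w2 and w1 R w3, but not w2 R w3.
So F validates K, T; KTB would additionally require R to be symmetric. The strongest is T.

T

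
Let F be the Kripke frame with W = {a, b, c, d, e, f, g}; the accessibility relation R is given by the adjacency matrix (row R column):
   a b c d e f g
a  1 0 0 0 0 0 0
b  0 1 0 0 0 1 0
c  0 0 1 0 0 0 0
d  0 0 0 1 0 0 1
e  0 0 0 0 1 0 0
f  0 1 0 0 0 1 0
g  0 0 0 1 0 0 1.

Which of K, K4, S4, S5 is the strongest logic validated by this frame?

S5

Transitive (axiom 4): yes — every two-step R-path is closed by a direct edge.
Reflexive (axiom T): yes — every world is R-related to itself.
Euclidean (axiom 5): yes — any two successors of a common world are R-related.
So F validates K, K4, S4, S5. The strongest is S5.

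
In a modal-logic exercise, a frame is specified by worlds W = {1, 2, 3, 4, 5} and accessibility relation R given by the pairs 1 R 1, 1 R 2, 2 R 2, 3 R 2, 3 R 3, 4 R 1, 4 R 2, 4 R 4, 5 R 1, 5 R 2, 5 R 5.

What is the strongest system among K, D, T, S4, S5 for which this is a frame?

Serial (axiom D): yes — every world has a successor (e.g. 1 R 1).
Reflexive (axiom T): yes — every world is R-related to itself.
Transitive (axiom 4): yes — every two-step R-path is closed by a direct edge.
Euclidean (axiom 5): no — 4 R 2 and 4 R 1, but not 2 R 1.
So F validates K, D, T, S4; S5 would additionally require R to be Euclidean. The strongest is S4.

S4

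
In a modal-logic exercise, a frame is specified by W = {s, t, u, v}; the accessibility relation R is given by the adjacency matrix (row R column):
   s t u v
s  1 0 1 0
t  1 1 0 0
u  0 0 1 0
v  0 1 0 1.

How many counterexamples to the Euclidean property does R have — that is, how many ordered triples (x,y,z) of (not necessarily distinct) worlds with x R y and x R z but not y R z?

Enumerating: (s,u,s), (t,s,t), (v,t,v).

3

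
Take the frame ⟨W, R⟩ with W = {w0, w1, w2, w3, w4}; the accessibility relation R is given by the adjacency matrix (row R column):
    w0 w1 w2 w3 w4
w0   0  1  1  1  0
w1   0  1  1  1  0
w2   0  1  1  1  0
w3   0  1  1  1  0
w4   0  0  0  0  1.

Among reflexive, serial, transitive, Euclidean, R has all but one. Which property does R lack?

Reflexive: no — w0 is not related to itself.
Serial: yes — every world has a successor (e.g. w0 R w1).
Transitive: yes — every two-step R-path is closed by a direct edge.
Euclidean: yes — any two successors of a common world are R-related.
Only reflexive fails.

reflexive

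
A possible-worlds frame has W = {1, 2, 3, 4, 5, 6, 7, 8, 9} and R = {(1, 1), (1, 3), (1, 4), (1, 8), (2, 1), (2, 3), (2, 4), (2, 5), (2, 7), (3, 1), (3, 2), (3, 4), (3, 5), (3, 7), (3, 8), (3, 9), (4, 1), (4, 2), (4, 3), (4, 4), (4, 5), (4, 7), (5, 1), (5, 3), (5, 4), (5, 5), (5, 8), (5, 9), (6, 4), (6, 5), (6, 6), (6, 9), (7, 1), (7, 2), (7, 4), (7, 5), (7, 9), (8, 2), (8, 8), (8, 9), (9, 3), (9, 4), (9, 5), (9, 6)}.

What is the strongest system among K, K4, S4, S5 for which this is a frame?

K

Transitive (axiom 4): no — 1 R 3 and 3 R 2, but not 1 R 2.
Reflexive (axiom T): no — 2 is not related to itself.
Euclidean (axiom 5): no — 1 R 4 and 1 R 8, but not 4 R 8.
So F validates K; K4 would additionally require R to be transitive. The strongest is K.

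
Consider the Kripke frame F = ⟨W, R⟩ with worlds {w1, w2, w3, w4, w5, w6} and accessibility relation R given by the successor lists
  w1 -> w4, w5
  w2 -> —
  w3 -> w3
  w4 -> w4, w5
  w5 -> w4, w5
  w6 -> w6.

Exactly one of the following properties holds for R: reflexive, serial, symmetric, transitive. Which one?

transitive

Reflexive: no — w1 is not related to itself.
Serial: no — w2 has no R-successor.
Symmetric: no — w1 R w4 but not w4 R w1.
Transitive: yes — every two-step R-path is closed by a direct edge.
Only transitive holds.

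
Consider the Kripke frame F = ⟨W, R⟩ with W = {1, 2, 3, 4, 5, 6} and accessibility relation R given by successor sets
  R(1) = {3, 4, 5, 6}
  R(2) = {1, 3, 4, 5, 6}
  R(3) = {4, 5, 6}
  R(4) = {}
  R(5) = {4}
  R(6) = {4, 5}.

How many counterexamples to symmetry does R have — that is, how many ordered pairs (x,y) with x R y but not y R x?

Enumerating: (1,3), (1,4), (1,5), (1,6), (2,1), (2,3), (2,4), (2,5), (2,6), (3,4), (3,5), (3,6), (5,4), (6,4), (6,5).

15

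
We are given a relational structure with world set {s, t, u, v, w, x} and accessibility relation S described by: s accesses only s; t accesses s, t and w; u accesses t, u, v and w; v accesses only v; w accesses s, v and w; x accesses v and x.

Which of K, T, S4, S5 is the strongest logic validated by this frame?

Reflexive (axiom T): yes — every world is S-related to itself.
Transitive (axiom 4): no — t S w and w S v, but not t S v.
Euclidean (axiom 5): no — t S s and t S w, but not s S w.
So F validates K, T; S4 would additionally require S to be transitive. The strongest is T.

T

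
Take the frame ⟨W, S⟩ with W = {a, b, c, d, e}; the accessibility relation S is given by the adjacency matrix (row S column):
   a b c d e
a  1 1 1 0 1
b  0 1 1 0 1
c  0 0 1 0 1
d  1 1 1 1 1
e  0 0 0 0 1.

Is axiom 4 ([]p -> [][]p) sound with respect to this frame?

Yes

Axiom 4 corresponds to the accessibility relation being transitive.
Transitive: yes — every two-step S-path is closed by a direct edge.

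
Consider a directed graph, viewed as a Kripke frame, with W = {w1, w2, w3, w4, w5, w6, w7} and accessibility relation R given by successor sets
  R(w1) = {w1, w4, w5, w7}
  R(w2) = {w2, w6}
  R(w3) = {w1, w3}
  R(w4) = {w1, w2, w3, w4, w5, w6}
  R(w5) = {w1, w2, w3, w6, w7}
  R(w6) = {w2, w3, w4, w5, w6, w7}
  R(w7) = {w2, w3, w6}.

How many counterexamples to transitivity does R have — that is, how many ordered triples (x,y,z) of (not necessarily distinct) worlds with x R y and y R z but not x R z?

30

Enumerating: (w1,w4,w2), (w1,w4,w3), (w1,w4,w6), (w1,w5,w2), (w1,w5,w3), (w1,w5,w6), (w1,w7,w2), (w1,w7,w3), (w1,w7,w6), (w2,w6,w3), (w2,w6,w4), (w2,w6,w5), … and 18 more.
Total: 30.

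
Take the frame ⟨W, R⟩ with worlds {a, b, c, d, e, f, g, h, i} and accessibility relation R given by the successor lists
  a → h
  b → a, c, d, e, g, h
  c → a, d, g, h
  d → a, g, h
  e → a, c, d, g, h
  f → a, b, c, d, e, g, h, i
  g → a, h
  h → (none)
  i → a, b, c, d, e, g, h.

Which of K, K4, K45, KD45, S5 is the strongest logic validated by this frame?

K4

Transitive (axiom 4): yes — every two-step R-path is closed by a direct edge.
Euclidean (axiom 5): no — b R a and b R c, but not a R c.
Serial (axiom D): no — h has no R-successor.
Reflexive (axiom T): no — a is not related to itself.
So F validates K, K4; K45 would additionally require R to be Euclidean. The strongest is K4.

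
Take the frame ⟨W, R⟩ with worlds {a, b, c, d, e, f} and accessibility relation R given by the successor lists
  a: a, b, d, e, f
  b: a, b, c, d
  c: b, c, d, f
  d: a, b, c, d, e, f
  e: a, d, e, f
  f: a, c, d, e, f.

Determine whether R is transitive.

No

Transitive: no — a R b and b R c, but not a R c.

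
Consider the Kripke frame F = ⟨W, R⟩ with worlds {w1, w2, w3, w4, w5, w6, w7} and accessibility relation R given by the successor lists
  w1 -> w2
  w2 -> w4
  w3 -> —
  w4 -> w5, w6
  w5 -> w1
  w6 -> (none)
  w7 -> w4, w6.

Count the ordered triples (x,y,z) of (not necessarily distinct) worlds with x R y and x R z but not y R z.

10

Enumerating: (w1,w2,w2), (w2,w4,w4), (w4,w5,w5), (w4,w5,w6), (w4,w6,w5), (w4,w6,w6), (w5,w1,w1), (w7,w4,w4), (w7,w6,w4), (w7,w6,w6).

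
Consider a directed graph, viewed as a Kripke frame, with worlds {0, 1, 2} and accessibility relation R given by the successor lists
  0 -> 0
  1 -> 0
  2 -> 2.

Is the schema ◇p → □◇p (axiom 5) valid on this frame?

The schema 5 characterises exactly the Euclidean frames.
Euclidean: yes — any two successors of a common world are R-related.

Yes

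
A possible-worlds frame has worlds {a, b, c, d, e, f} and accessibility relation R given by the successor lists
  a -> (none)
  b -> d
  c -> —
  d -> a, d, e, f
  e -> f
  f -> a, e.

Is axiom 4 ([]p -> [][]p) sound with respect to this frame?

The schema 4 characterises exactly the transitive frames.
Transitive: no — b R d and d R a, but not b R a.

No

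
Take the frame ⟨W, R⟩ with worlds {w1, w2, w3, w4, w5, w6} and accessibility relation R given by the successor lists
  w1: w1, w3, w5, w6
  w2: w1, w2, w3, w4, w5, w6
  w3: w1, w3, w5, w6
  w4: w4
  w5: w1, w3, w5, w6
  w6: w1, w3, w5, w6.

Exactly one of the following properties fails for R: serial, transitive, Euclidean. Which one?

Euclidean

Serial: yes — every world has a successor (e.g. w1 R w1).
Transitive: yes — every two-step R-path is closed by a direct edge.
Euclidean: no — w2 R w1 and w2 R w4, but not w1 R w4.
Only Euclidean fails.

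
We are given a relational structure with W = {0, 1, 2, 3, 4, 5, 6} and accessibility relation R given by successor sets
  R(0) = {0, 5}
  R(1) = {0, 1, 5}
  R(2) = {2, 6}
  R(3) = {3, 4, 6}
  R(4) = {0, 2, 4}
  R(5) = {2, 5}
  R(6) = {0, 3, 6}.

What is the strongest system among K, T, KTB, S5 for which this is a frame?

Reflexive (axiom T): yes — every world is R-related to itself.
Symmetric (axiom B): no — 0 R 5 but not 5 R 0.
Euclidean (axiom 5): no — 1 R 5 and 1 R 0, but not 5 R 0.
So F validates K, T; KTB would additionally require R to be symmetric. The strongest is T.

T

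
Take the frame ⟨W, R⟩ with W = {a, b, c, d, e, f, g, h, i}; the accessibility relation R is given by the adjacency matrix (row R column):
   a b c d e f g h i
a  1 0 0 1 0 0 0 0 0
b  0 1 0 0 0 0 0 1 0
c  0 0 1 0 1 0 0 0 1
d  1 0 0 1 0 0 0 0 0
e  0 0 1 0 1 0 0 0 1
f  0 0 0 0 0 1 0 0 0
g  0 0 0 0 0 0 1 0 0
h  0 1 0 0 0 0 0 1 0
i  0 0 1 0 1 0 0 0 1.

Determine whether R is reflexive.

Reflexive: yes — every world is R-related to itself.

Yes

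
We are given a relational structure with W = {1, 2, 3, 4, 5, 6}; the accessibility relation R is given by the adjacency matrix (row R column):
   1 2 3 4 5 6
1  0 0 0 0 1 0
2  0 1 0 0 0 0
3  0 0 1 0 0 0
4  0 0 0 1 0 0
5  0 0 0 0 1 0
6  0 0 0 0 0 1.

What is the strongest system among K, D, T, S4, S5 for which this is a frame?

D

Serial (axiom D): yes — every world has a successor (e.g. 1 R 5).
Reflexive (axiom T): no — 1 is not related to itself.
Transitive (axiom 4): yes — every two-step R-path is closed by a direct edge.
Euclidean (axiom 5): yes — any two successors of a common world are R-related.
So F validates K, D; T would additionally require R to be reflexive. The strongest is D.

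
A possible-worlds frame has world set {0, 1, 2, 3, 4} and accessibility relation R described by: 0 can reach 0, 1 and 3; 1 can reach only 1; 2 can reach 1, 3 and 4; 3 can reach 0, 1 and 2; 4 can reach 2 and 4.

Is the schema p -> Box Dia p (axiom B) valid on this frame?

No

By correspondence theory, B is valid on a frame iff R is symmetric.
Symmetric: no — 0 R 1 but not 1 R 0.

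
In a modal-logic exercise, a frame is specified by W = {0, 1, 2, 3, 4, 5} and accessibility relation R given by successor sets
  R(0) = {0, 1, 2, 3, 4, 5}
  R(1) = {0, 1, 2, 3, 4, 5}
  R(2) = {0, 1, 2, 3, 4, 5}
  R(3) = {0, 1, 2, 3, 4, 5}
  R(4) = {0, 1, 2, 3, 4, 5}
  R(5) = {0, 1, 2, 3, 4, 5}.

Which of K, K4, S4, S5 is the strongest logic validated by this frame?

S5

Transitive (axiom 4): yes — every two-step R-path is closed by a direct edge.
Reflexive (axiom T): yes — every world is R-related to itself.
Euclidean (axiom 5): yes — any two successors of a common world are R-related.
So F validates K, K4, S4, S5. The strongest is S5.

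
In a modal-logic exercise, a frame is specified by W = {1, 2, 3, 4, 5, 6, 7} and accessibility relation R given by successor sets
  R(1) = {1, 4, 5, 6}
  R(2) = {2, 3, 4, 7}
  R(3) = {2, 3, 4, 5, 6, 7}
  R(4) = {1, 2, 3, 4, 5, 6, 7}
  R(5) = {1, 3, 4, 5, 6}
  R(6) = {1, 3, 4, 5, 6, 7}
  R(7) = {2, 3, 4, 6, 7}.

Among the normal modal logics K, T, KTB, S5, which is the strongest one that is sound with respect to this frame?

KTB

Reflexive (axiom T): yes — every world is R-related to itself.
Symmetric (axiom B): yes — every pair in R has its reverse in R.
Euclidean (axiom 5): no — 3 R 2 and 3 R 5, but not 2 R 5.
So F validates K, T, KTB; S5 would additionally require R to be Euclidean. The strongest is KTB.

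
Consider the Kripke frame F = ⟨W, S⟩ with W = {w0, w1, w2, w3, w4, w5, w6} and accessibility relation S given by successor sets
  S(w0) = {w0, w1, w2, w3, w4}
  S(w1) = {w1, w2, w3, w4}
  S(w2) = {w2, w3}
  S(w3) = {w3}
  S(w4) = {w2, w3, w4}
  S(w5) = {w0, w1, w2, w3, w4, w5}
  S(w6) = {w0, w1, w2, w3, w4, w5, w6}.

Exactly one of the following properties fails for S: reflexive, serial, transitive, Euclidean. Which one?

Reflexive: yes — every world is S-related to itself.
Serial: yes — every world has a successor (e.g. w0 S w0).
Transitive: yes — every two-step S-path is closed by a direct edge.
Euclidean: no — w0 S w2 and w0 S w1, but not w2 S w1.
Only Euclidean fails.

Euclidean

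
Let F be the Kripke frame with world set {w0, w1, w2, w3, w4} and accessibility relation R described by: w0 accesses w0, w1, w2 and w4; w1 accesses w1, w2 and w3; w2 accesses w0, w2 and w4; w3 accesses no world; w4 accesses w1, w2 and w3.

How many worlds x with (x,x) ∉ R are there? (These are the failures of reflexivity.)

2

Enumerating: w3, w4.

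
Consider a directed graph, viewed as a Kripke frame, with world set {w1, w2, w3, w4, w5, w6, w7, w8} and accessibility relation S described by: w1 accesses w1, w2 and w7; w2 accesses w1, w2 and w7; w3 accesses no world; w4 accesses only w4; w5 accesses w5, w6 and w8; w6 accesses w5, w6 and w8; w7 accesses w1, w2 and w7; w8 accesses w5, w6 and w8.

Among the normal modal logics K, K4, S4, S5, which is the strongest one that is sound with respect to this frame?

Transitive (axiom 4): yes — every two-step S-path is closed by a direct edge.
Reflexive (axiom T): no — w3 is not related to itself.
Euclidean (axiom 5): yes — any two successors of a common world are S-related.
So F validates K, K4; S4 would additionally require S to be reflexive. The strongest is K4.

K4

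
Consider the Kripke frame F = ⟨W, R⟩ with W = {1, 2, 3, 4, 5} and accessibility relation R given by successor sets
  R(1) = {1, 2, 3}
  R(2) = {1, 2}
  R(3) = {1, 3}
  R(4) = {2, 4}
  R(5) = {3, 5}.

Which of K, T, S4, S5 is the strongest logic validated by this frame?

T

Reflexive (axiom T): yes — every world is R-related to itself.
Transitive (axiom 4): no — 2 R 1 and 1 R 3, but not 2 R 3.
Euclidean (axiom 5): no — 1 R 2 and 1 R 3, but not 2 R 3.
So F validates K, T; S4 would additionally require R to be transitive. The strongest is T.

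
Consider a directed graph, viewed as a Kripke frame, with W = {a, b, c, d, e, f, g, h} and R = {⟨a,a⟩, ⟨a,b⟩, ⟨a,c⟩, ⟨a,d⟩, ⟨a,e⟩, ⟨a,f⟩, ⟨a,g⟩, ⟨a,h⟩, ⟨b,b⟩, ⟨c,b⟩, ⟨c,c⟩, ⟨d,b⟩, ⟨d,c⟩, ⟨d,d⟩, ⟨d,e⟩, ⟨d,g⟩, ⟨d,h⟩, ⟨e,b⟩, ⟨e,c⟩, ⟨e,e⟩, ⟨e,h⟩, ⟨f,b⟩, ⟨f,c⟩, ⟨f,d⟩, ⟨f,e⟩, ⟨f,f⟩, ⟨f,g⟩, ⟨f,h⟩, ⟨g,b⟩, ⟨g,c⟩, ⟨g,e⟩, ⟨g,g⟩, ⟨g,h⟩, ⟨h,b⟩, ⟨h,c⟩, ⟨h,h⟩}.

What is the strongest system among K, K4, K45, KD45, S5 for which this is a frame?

Transitive (axiom 4): yes — every two-step R-path is closed by a direct edge.
Euclidean (axiom 5): no — a R b and a R c, but not b R c.
Serial (axiom D): yes — every world has a successor (e.g. a R a).
Reflexive (axiom T): yes — every world is R-related to itself.
So F validates K, K4; K45 would additionally require R to be Euclidean. The strongest is K4.

K4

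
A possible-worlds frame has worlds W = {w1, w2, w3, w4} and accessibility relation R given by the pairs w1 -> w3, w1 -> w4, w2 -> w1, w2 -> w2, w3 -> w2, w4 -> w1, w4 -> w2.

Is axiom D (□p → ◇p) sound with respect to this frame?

The schema D characterises exactly the serial frames.
Serial: yes — every world has a successor (e.g. w1 R w3).

Yes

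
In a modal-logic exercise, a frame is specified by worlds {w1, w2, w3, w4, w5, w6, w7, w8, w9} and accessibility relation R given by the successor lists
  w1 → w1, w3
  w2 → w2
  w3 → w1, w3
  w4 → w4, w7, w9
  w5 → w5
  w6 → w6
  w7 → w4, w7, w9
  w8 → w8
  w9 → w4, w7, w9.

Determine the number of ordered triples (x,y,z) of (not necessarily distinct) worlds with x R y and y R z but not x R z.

R is transitive; there are no such tuples.

0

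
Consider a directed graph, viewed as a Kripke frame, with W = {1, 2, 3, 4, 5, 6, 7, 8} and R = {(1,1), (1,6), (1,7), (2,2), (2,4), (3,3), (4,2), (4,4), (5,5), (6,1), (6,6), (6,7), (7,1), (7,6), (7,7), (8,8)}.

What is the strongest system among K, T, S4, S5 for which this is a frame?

Reflexive (axiom T): yes — every world is R-related to itself.
Transitive (axiom 4): yes — every two-step R-path is closed by a direct edge.
Euclidean (axiom 5): yes — any two successors of a common world are R-related.
So F validates K, T, S4, S5. The strongest is S5.

S5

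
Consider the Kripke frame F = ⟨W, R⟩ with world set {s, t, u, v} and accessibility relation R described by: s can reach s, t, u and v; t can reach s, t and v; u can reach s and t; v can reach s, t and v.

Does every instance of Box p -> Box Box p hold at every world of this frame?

No

The schema 4 characterises exactly the transitive frames.
Transitive: no — t R s and s R u, but not t R u.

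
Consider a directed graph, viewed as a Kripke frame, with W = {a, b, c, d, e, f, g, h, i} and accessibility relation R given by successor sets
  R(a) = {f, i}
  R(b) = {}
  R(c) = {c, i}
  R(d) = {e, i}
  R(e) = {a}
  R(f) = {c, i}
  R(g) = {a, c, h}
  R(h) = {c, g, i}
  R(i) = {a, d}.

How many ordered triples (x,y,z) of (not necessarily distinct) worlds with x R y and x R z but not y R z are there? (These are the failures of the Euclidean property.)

29

Enumerating: (a,f,f), (a,i,f), (a,i,i), (c,i,c), (c,i,i), (d,e,e), (d,e,i), (d,i,e), (d,i,i), (e,a,a), (f,i,c), (f,i,i), … and 17 more.
Total: 29.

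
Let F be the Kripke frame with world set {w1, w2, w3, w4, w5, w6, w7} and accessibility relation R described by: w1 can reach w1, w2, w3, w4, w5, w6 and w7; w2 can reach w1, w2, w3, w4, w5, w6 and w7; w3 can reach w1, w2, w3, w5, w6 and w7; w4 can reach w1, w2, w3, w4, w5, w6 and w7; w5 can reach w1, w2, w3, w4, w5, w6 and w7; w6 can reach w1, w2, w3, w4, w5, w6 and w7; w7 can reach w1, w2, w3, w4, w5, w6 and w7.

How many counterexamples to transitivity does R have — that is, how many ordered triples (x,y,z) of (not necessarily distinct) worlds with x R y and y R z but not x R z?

Enumerating: (w3,w1,w4), (w3,w2,w4), (w3,w5,w4), (w3,w6,w4), (w3,w7,w4).

5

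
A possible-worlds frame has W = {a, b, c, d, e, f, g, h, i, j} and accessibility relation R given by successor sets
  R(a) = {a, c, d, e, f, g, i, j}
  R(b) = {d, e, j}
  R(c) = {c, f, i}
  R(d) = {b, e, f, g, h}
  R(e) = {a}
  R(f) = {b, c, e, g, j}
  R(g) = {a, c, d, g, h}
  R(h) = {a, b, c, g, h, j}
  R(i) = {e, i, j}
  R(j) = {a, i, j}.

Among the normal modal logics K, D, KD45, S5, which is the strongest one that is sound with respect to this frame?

Serial (axiom D): yes — every world has a successor (e.g. a R a).
Euclidean (axiom 5): no — a R c and a R d, but not c R d.
Transitive (axiom 4): no — a R d and d R b, but not a R b.
Reflexive (axiom T): no — b is not related to itself.
So F validates K, D; KD45 would additionally require R to be Euclidean and transitive. The strongest is D.

D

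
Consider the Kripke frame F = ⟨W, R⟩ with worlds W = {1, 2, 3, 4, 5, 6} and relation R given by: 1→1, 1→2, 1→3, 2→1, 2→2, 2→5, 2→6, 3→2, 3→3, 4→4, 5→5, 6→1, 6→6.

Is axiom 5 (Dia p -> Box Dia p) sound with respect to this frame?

No

Axiom 5 corresponds to the accessibility relation being Euclidean.
Euclidean: no — 1 R 2 and 1 R 3, but not 2 R 3.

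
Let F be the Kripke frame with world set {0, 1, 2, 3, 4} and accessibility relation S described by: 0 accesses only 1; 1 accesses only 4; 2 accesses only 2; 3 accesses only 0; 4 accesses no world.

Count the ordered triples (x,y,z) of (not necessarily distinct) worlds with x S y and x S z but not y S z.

Enumerating: (0,1,1), (1,4,4), (3,0,0).

3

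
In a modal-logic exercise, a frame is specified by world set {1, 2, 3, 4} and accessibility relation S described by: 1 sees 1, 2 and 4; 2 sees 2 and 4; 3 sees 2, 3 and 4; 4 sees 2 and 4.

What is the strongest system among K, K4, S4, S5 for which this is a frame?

S4

Transitive (axiom 4): yes — every two-step S-path is closed by a direct edge.
Reflexive (axiom T): yes — every world is S-related to itself.
Euclidean (axiom 5): no — 1 S 2 and 1 S 1, but not 2 S 1.
So F validates K, K4, S4; S5 would additionally require S to be Euclidean. The strongest is S4.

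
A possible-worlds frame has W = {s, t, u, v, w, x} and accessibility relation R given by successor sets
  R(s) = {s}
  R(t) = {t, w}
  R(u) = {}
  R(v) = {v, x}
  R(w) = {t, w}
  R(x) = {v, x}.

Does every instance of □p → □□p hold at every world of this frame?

By correspondence theory, 4 is valid on a frame iff R is transitive.
Transitive: yes — every two-step R-path is closed by a direct edge.

Yes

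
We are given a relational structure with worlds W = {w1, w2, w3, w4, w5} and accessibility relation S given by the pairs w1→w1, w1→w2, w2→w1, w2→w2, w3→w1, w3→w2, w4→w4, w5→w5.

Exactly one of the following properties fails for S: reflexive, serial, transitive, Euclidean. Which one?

Reflexive: no — w3 is not related to itself.
Serial: yes — every world has a successor (e.g. w1 S w1).
Transitive: yes — every two-step S-path is closed by a direct edge.
Euclidean: yes — any two successors of a common world are S-related.
Only reflexive fails.

reflexive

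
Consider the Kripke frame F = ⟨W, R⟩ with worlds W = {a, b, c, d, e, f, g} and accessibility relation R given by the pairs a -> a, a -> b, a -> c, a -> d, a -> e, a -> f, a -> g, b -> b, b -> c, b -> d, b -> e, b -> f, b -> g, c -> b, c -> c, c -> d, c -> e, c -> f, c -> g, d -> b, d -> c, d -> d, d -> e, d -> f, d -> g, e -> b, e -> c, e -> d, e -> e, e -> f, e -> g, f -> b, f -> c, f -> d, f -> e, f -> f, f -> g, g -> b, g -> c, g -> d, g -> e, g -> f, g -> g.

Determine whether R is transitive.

Yes

Transitive: yes — every two-step R-path is closed by a direct edge.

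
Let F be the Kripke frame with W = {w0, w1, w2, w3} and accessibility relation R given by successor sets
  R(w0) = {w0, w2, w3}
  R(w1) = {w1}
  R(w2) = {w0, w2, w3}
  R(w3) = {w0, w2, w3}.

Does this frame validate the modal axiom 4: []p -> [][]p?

Yes

By correspondence theory, 4 is valid on a frame iff R is transitive.
Transitive: yes — every two-step R-path is closed by a direct edge.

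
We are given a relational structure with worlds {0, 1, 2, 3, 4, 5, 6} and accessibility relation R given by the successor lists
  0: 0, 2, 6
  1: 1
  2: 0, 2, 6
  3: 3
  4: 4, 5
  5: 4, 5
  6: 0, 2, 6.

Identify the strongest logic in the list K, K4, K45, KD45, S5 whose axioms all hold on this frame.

Transitive (axiom 4): yes — every two-step R-path is closed by a direct edge.
Euclidean (axiom 5): yes — any two successors of a common world are R-related.
Serial (axiom D): yes — every world has a successor (e.g. 0 R 0).
Reflexive (axiom T): yes — every world is R-related to itself.
So F validates K, K4, K45, KD45, S5. The strongest is S5.

S5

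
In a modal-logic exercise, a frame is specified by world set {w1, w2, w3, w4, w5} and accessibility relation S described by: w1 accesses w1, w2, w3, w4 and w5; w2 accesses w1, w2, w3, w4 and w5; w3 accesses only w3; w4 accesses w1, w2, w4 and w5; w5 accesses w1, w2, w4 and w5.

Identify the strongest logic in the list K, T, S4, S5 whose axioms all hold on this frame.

T

Reflexive (axiom T): yes — every world is S-related to itself.
Transitive (axiom 4): no — w4 S w1 and w1 S w3, but not w4 S w3.
Euclidean (axiom 5): no — w1 S w3 and w1 S w2, but not w3 S w2.
So F validates K, T; S4 would additionally require S to be transitive. The strongest is T.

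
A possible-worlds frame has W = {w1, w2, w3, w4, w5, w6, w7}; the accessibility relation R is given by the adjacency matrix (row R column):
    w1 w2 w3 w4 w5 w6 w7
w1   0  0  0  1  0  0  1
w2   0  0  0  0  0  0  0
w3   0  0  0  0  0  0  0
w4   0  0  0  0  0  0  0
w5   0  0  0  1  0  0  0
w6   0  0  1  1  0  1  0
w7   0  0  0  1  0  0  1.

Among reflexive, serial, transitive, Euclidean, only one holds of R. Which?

Reflexive: no — w1 is not related to itself.
Serial: no — w2 has no R-successor.
Transitive: yes — every two-step R-path is closed by a direct edge.
Euclidean: no — w1 R w4 and w1 R w7, but not w4 R w7.
Only transitive holds.

transitive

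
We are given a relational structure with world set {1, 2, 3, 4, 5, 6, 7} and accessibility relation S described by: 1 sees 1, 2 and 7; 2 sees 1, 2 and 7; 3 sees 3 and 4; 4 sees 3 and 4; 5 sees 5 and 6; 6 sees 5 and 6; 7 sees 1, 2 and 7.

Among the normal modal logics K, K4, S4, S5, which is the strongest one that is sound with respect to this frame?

Transitive (axiom 4): yes — every two-step S-path is closed by a direct edge.
Reflexive (axiom T): yes — every world is S-related to itself.
Euclidean (axiom 5): yes — any two successors of a common world are S-related.
So F validates K, K4, S4, S5. The strongest is S5.

S5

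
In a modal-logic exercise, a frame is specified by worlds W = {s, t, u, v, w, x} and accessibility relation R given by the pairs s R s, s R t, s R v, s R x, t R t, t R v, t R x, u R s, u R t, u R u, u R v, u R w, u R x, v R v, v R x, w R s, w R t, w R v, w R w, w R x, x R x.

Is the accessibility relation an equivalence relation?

No

Reflexive: yes — every world is R-related to itself.
Symmetric: no — s R t but not t R s.
Transitive: yes — every two-step R-path is closed by a direct edge.
So R is not an equivalence relation.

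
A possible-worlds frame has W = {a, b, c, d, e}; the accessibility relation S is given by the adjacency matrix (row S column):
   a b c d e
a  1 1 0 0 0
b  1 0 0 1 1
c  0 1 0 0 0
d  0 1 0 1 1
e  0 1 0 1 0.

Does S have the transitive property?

Transitive: no — a S b and b S d, but not a S d.

No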